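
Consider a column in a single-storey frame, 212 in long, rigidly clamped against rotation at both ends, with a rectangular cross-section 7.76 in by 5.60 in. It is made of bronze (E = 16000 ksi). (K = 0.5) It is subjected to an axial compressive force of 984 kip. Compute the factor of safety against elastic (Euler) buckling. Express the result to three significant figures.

n ≈ 1.62

Buckling occurs about the weak axis: I_min = h·b³/12 with b = 5.60 in (the shorter side).
I_min = 7.76×5.60³/12 = 113.6 in⁴
Effective length L_e = K·L = 0.5 × 212 = 106.0 in
P_cr = π²EI / L_e² = π² × 16000×10³ × 113.6 / 106.0² = 1.596×10^6 lb
Factor of safety n = P_cr / P = 1596.1 / 984 = 1.62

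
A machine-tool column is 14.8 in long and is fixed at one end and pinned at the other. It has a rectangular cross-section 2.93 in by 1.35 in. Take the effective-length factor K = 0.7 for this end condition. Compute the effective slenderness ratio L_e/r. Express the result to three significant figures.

Buckling occurs about the weak axis: I_min = h·b³/12 with b = 1.35 in (the shorter side).
I_min = 2.93×1.35³/12 = 0.6007 in⁴
A = 3.956 in²;  r_min = √(I/A) = √(0.6007/3.956) = 0.3897 in
L_e = K·L = 0.7 × 14.8 = 10.36 in
λ = L_e / r_min = 10.360 / 0.3897 = 26.6

λ ≈ 26.6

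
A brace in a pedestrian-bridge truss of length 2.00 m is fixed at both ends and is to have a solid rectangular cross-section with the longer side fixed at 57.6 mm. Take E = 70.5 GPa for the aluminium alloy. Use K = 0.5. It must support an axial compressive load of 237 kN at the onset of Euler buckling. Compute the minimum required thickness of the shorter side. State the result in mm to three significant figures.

L_e = K·L = 0.5 × 2.00 = 1.000 m
Required I = P_cr·L_e²/(π²E) = 2.370×10^5 × 1.000² / (π² × 7.05×10^10) = 3.406×10^-7 m⁴
I_req = 3.406×10^5 mm⁴
Rectangle, weak axis: I_min = h·b³/12 with h = 57.6 mm fixed  ⇒  b = (12I/h)^(1/3) = 41.4 mm

b ≈ 41.4 mm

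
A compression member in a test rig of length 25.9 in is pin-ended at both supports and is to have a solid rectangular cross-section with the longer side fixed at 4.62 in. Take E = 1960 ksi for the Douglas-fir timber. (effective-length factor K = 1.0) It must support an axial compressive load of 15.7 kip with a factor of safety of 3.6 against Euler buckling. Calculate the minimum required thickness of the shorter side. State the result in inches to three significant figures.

b ≈ 1.72 in

Required P_cr = n·P = 3.6 × 15.7 = 56.52 kip
L_e = K·L = 1 × 25.9 = 25.90 in
Required I = P_cr·L_e²/(π²E) = 5.652×10^4 × 25.90² / (π² × 1.96×10^6) = 1.960 in⁴
Rectangle, weak axis: I_min = h·b³/12 with h = 4.62 in fixed  ⇒  b = (12I/h)^(1/3) = 1.72 in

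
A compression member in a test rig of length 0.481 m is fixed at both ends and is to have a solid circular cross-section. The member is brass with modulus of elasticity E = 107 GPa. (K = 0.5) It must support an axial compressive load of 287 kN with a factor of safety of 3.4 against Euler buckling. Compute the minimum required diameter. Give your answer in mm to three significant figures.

d ≈ 32.3 mm

Required P_cr = n·P = 3.4 × 287 = 975.8 kN
L_e = K·L = 0.5 × 0.481 = 0.2405 m
Required I = P_cr·L_e²/(π²E) = 9.758×10^5 × 0.2405² / (π² × 1.07×10^11) = 5.345×10^-8 m⁴
I_req = 5.345×10^4 mm⁴
Solid circle: I = πd⁴/64  ⇒  d = (64I/π)^(1/4) = (64×5.345×10^4/π)^(1/4) = 32.3 mm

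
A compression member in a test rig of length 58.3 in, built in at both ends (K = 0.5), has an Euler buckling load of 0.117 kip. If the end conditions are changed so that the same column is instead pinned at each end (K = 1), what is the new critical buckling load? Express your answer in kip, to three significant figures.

P_cr ≈ 0.0292 kip

P_cr ∝ 1/K², so P_cr,new = P_cr,old × (K_old/K_new)² = 0.117 × (0.5/1)²
= 0.117 × 0.2500 = 0.0292 kip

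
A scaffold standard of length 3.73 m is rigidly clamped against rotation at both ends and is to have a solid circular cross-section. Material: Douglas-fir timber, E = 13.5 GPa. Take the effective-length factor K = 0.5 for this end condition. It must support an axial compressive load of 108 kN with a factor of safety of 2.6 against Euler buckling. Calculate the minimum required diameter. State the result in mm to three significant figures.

d ≈ 111 mm

Required P_cr = n·P = 2.6 × 108 = 280.8 kN
L_e = K·L = 0.5 × 3.73 = 1.865 m
Required I = P_cr·L_e²/(π²E) = 2.808×10^5 × 1.865² / (π² × 1.35×10^10) = 7.330×10^-6 m⁴
I_req = 7.330×10^6 mm⁴
Solid circle: I = πd⁴/64  ⇒  d = (64I/π)^(1/4) = (64×7.330×10^6/π)^(1/4) = 111 mm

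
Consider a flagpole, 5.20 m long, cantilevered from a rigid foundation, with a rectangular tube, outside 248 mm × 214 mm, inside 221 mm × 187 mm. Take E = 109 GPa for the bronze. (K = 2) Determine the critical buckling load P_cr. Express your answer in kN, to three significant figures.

Weak-axis I_min = (h_o·b_o³ − h_i·b_i³)/12 with b_o = 214, b_i = 187.0 mm (shorter outer/inner sides).
I_min = (248×214³ − 221.0×187.0³)/12 = 8.211×10^7 mm⁴
I = 8.211×10^7 mm⁴ = 8.211×10^-5 m⁴
Effective length L_e = K·L = 2 × 5.20 = 10.40 m
P_cr = π²EI / L_e² = π² × 109×10⁹ × 8.211×10^-5 / 10.40² = 8.167×10^5 N

P_cr ≈ 817 kN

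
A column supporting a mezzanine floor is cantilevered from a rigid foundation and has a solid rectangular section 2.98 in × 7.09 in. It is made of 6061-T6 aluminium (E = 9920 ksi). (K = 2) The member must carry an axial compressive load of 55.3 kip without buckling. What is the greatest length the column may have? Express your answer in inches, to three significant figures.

Buckling occurs about the weak axis: I_min = h·b³/12 with b = 2.98 in (the shorter side).
I_min = 7.09×2.98³/12 = 15.64 in⁴
At the buckling limit P_cr = P = 5.530×10^4 lb
From P_cr = π²EI/(K·L)²:  L = (1/K)·√(π²EI/P_cr) = (1/2)·√(π²×9.92×10^6×15.64/5.530×10^4)
L = 83.2 in

L_max ≈ 83.2 in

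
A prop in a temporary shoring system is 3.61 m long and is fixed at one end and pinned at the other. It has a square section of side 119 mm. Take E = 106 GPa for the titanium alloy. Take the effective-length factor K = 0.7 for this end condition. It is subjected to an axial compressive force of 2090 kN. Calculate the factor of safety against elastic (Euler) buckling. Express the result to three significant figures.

I = a⁴/12 = 119⁴/12 = 1.671×10^7 mm⁴
I = 1.671×10^7 mm⁴ = 1.671×10^-5 m⁴
Effective length L_e = K·L = 0.7 × 3.61 = 2.527 m
P_cr = π²EI / L_e² = π² × 106×10⁹ × 1.671×10^-5 / 2.527² = 2.738×10^6 N
Factor of safety n = P_cr / P = 2737.8 / 2090 = 1.31

n ≈ 1.31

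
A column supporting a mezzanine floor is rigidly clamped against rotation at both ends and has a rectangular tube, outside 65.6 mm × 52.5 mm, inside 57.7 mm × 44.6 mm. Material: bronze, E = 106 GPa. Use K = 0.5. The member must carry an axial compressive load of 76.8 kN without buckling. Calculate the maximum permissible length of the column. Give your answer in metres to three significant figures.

L_max ≈ 4.46 m

Weak-axis I_min = (h_o·b_o³ − h_i·b_i³)/12 with b_o = 52.5, b_i = 44.60 mm (shorter outer/inner sides).
I_min = (65.6×52.5³ − 57.70×44.60³)/12 = 3.645×10^5 mm⁴
I = 3.645×10^-7 m⁴
At the buckling limit P_cr = P = 7.680×10^4 N
From P_cr = π²EI/(K·L)²:  L = (1/K)·√(π²EI/P_cr) = (1/0.5)·√(π²×1.06×10^11×3.645×10^-7/7.680×10^4)
L = 4.46 m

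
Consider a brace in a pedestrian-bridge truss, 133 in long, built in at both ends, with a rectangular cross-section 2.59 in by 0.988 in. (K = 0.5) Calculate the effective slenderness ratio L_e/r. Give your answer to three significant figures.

Buckling occurs about the weak axis: I_min = h·b³/12 with b = 0.988 in (the shorter side).
I_min = 2.59×0.988³/12 = 0.2082 in⁴
A = 2.559 in²;  r_min = √(I/A) = √(0.2082/2.559) = 0.2852 in
L_e = K·L = 0.5 × 133 = 66.50 in
λ = L_e / r_min = 66.500 / 0.2852 = 233

λ ≈ 233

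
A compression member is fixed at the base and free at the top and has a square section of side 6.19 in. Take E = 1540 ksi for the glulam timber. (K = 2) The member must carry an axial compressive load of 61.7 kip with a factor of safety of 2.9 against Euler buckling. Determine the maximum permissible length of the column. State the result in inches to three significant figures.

I = a⁴/12 = 6.19⁴/12 = 122.3 in⁴
Required critical load P_cr = n·P = 2.9 × 61.7 = 178.9 kip = 1.789×10^5 lb
From P_cr = π²EI/(K·L)²:  L = (1/K)·√(π²EI/P_cr) = (1/2)·√(π²×1.54×10^6×122.3/1.789×10^5)
L = 51.0 in

L_max ≈ 51.0 in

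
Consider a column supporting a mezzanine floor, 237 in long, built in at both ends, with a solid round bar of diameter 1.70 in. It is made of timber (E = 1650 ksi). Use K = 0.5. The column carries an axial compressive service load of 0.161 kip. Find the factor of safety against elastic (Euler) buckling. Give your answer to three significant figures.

I = πd⁴/64 = π×1.70⁴/64 = 0.4100 in⁴
Effective length L_e = K·L = 0.5 × 237 = 118.5 in
P_cr = π²EI / L_e² = π² × 1650×10³ × 0.4100 / 118.5² = 475.5 lb
Factor of safety n = P_cr / P = 0.47546 / 0.161 = 2.95

n ≈ 2.95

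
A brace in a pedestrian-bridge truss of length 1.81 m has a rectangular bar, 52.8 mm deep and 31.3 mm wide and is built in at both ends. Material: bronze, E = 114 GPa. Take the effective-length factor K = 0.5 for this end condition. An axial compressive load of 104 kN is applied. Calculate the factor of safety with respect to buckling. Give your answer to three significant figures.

Buckling occurs about the weak axis: I_min = h·b³/12 with b = 31.3 mm (the shorter side).
I_min = 52.8×31.3³/12 = 1.349×10^5 mm⁴
I = 1.349×10^5 mm⁴ = 1.349×10^-7 m⁴
Effective length L_e = K·L = 0.5 × 1.81 = 0.9050 m
P_cr = π²EI / L_e² = π² × 114×10⁹ × 1.349×10^-7 / 0.9050² = 1.854×10^5 N
Factor of safety n = P_cr / P = 185.35 / 104 = 1.78

n ≈ 1.78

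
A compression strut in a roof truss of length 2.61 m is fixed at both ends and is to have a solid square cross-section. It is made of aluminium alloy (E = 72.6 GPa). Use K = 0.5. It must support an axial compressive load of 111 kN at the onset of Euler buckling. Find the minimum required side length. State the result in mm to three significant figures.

a ≈ 42.2 mm

L_e = K·L = 0.5 × 2.61 = 1.305 m
Required I = P_cr·L_e²/(π²E) = 1.110×10^5 × 1.305² / (π² × 7.26×10^10) = 2.638×10^-7 m⁴
I_req = 2.638×10^5 mm⁴
Solid square: I = a⁴/12  ⇒  a = (12I)^(1/4) = (12×2.638×10^5)^(1/4) = 42.2 mm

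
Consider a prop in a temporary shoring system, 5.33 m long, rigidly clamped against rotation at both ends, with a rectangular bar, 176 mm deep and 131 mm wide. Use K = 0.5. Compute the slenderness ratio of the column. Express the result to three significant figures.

λ ≈ 70.5

Buckling occurs about the weak axis: I_min = h·b³/12 with b = 131 mm (the shorter side).
I_min = 176×131³/12 = 3.297×10^7 mm⁴
A = 2.306×10^4 mm²;  r_min = √(I/A) = √(3.297×10^7/2.306×10^4) = 37.82 mm
L_e = K·L = 0.5 × 5.33 m = 2.665 m = 2665.0 mm
λ = L_e / r_min = 2665.0 / 37.82 = 70.5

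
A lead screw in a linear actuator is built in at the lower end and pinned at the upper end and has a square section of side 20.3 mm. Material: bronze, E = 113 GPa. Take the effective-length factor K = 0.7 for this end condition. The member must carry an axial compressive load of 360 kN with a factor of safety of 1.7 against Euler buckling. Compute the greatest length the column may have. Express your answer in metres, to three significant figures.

L_max ≈ 0.229 m

I = a⁴/12 = 20.3⁴/12 = 1.415×10^4 mm⁴
I = 1.415×10^-8 m⁴
Required critical load P_cr = n·P = 1.7 × 360 = 612.0 kN = 6.120×10^5 N
From P_cr = π²EI/(K·L)²:  L = (1/K)·√(π²EI/P_cr) = (1/0.7)·√(π²×1.13×10^11×1.415×10^-8/6.120×10^5)
L = 0.229 m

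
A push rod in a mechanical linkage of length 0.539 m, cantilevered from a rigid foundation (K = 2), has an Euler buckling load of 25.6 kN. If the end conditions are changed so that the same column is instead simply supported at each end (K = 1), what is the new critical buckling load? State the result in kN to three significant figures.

P_cr ∝ 1/K², so P_cr,new = P_cr,old × (K_old/K_new)² = 25.6 × (2/1)²
= 25.6 × 4.000 = 102 kN

P_cr ≈ 102 kN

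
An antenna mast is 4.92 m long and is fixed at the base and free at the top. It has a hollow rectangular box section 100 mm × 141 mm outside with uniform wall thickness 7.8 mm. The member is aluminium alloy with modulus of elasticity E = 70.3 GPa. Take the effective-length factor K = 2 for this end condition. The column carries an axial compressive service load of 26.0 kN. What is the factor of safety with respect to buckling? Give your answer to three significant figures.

n ≈ 1.51

Inner dimensions: h_i = 141 − 2×7.8 = 125.4 mm, b_i = 100 − 2×7.8 = 84.40 mm
Weak-axis I_min = (h_o·b_o³ − h_i·b_i³)/12 with b_o = 100, b_i = 84.40 mm (shorter outer/inner sides).
I_min = (141×100³ − 125.4×84.40³)/12 = 5.467×10^6 mm⁴
I = 5.467×10^6 mm⁴ = 5.467×10^-6 m⁴
Effective length L_e = K·L = 2 × 4.92 = 9.840 m
P_cr = π²EI / L_e² = π² × 70.3×10⁹ × 5.467×10^-6 / 9.840² = 3.918×10^4 N
Factor of safety n = P_cr / P = 39.178 / 26.0 = 1.51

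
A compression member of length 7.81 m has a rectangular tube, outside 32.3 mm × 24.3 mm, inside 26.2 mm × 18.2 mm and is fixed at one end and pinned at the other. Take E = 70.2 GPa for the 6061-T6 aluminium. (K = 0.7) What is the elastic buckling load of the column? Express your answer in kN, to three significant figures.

P_cr ≈ 0.590 kN

Weak-axis I_min = (h_o·b_o³ − h_i·b_i³)/12 with b_o = 24.3, b_i = 18.20 mm (shorter outer/inner sides).
I_min = (32.3×24.3³ − 26.20×18.20³)/12 = 2.546×10^4 mm⁴
I = 2.546×10^4 mm⁴ = 2.546×10^-8 m⁴
Effective length L_e = K·L = 0.7 × 7.81 = 5.467 m
P_cr = π²EI / L_e² = π² × 70.2×10⁹ × 2.546×10^-8 / 5.467² = 590.2 N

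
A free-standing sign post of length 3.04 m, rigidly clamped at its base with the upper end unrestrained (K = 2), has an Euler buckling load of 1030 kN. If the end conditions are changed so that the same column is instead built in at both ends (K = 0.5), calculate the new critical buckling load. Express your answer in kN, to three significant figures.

P_cr ∝ 1/K², so P_cr,new = P_cr,old × (K_old/K_new)² = 1030 × (2/0.5)²
= 1030 × 16.00 = 16500 kN

P_cr ≈ 16500 kN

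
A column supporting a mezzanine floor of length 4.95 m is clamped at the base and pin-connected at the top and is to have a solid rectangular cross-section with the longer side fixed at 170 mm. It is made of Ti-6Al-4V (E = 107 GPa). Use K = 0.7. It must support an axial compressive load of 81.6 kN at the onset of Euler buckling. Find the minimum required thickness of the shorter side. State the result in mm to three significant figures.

b ≈ 40.3 mm

L_e = K·L = 0.7 × 4.95 = 3.465 m
Required I = P_cr·L_e²/(π²E) = 8.160×10^4 × 3.465² / (π² × 1.07×10^11) = 9.277×10^-7 m⁴
I_req = 9.277×10^5 mm⁴
Rectangle, weak axis: I_min = h·b³/12 with h = 170 mm fixed  ⇒  b = (12I/h)^(1/3) = 40.3 mm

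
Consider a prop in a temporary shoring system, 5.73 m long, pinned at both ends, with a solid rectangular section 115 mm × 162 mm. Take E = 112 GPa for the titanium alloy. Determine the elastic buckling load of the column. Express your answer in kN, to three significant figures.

P_cr ≈ 691 kN

Buckling occurs about the weak axis: I_min = h·b³/12 with b = 115 mm (the shorter side).
I_min = 162×115³/12 = 2.053×10^7 mm⁴
I = 2.053×10^7 mm⁴ = 2.053×10^-5 m⁴
Effective length L_e = K·L = 1 × 5.73 = 5.730 m
P_cr = π²EI / L_e² = π² × 112×10⁹ × 2.053×10^-5 / 5.730² = 6.913×10^5 N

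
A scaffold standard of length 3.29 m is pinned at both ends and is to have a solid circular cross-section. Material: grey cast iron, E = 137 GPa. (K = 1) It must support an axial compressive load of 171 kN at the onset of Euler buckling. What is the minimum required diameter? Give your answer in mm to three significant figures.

d ≈ 72.7 mm

L_e = K·L = 1 × 3.29 = 3.290 m
Required I = P_cr·L_e²/(π²E) = 1.710×10^5 × 3.290² / (π² × 1.37×10^11) = 1.369×10^-6 m⁴
I_req = 1.369×10^6 mm⁴
Solid circle: I = πd⁴/64  ⇒  d = (64I/π)^(1/4) = (64×1.369×10^6/π)^(1/4) = 72.7 mm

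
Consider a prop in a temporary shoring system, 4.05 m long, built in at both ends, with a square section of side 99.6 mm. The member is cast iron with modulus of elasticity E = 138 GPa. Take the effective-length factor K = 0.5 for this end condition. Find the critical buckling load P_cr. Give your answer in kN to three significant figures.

P_cr ≈ 2720 kN

I = a⁴/12 = 99.6⁴/12 = 8.201×10^6 mm⁴
I = 8.201×10^6 mm⁴ = 8.201×10^-6 m⁴
Effective length L_e = K·L = 0.5 × 4.05 = 2.025 m
P_cr = π²EI / L_e² = π² × 138×10⁹ × 8.201×10^-6 / 2.025² = 2.724×10^6 N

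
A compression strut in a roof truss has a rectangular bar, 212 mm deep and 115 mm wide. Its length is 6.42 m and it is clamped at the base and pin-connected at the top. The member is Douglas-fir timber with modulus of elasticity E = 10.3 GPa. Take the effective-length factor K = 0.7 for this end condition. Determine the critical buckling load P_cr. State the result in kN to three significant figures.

P_cr ≈ 135 kN

Buckling occurs about the weak axis: I_min = h·b³/12 with b = 115 mm (the shorter side).
I_min = 212×115³/12 = 2.687×10^7 mm⁴
I = 2.687×10^7 mm⁴ = 2.687×10^-5 m⁴
Effective length L_e = K·L = 0.7 × 6.42 = 4.494 m
P_cr = π²EI / L_e² = π² × 10.3×10⁹ × 2.687×10^-5 / 4.494² = 1.352×10^5 N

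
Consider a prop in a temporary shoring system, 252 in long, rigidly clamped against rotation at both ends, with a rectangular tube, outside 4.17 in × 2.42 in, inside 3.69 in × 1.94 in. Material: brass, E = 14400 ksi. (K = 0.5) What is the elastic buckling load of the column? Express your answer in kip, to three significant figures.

P_cr ≈ 24.0 kip

Weak-axis I_min = (h_o·b_o³ − h_i·b_i³)/12 with b_o = 2.42, b_i = 1.940 in (shorter outer/inner sides).
I_min = (4.17×2.42³ − 3.690×1.940³)/12 = 2.680 in⁴
Effective length L_e = K·L = 0.5 × 252 = 126.0 in
P_cr = π²EI / L_e² = π² × 14400×10³ × 2.680 / 126.0² = 2.399×10^4 lb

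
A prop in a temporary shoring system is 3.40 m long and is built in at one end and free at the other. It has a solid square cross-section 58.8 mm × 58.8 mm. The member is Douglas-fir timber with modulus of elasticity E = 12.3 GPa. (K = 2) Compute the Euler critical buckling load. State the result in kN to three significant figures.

I = a⁴/12 = 58.8⁴/12 = 9.962×10^5 mm⁴
I = 9.962×10^5 mm⁴ = 9.962×10^-7 m⁴
Effective length L_e = K·L = 2 × 3.40 = 6.800 m
P_cr = π²EI / L_e² = π² × 12.3×10⁹ × 9.962×10^-7 / 6.800² = 2.615×10^3 N

P_cr ≈ 2.62 kN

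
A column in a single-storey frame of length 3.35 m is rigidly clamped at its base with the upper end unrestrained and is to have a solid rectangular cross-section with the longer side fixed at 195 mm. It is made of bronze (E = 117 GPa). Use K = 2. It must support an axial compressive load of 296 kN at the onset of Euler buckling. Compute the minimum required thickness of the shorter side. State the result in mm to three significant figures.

L_e = K·L = 2 × 3.35 = 6.700 m
Required I = P_cr·L_e²/(π²E) = 2.960×10^5 × 6.700² / (π² × 1.17×10^11) = 1.151×10^-5 m⁴
I_req = 1.151×10^7 mm⁴
Rectangle, weak axis: I_min = h·b³/12 with h = 195 mm fixed  ⇒  b = (12I/h)^(1/3) = 89.1 mm

b ≈ 89.1 mm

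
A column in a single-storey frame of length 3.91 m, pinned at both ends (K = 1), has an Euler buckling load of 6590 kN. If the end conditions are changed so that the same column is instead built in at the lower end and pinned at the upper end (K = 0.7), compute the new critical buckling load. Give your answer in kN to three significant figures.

P_cr ∝ 1/K², so P_cr,new = P_cr,old × (K_old/K_new)² = 6590 × (1/0.7)²
= 6590 × 2.041 = 13400 kN

P_cr ≈ 13400 kN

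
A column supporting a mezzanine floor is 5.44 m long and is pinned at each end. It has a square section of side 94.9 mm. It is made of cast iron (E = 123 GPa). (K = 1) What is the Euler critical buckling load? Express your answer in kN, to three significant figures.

I = a⁴/12 = 94.9⁴/12 = 6.759×10^6 mm⁴
I = 6.759×10^6 mm⁴ = 6.759×10^-6 m⁴
Effective length L_e = K·L = 1 × 5.44 = 5.440 m
P_cr = π²EI / L_e² = π² × 123×10⁹ × 6.759×10^-6 / 5.440² = 2.773×10^5 N

P_cr ≈ 277 kN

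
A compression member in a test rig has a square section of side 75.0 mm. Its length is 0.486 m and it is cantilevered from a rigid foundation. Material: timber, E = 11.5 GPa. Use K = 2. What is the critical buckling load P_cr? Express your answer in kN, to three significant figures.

I = a⁴/12 = 75.0⁴/12 = 2.637×10^6 mm⁴
I = 2.637×10^6 mm⁴ = 2.637×10^-6 m⁴
Effective length L_e = K·L = 2 × 0.486 = 0.9720 m
P_cr = π²EI / L_e² = π² × 11.5×10⁹ × 2.637×10^-6 / 0.9720² = 3.168×10^5 N

P_cr ≈ 317 kN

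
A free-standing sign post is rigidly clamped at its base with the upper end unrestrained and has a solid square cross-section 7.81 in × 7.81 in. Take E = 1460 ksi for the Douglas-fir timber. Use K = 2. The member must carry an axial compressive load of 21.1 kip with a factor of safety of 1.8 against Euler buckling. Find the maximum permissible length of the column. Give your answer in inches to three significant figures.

L_max ≈ 171 in

I = a⁴/12 = 7.81⁴/12 = 310.0 in⁴
Required critical load P_cr = n·P = 1.8 × 21.1 = 37.98 kip = 3.798×10^4 lb
From P_cr = π²EI/(K·L)²:  L = (1/K)·√(π²EI/P_cr) = (1/2)·√(π²×1.46×10^6×310.0/3.798×10^4)
L = 171 in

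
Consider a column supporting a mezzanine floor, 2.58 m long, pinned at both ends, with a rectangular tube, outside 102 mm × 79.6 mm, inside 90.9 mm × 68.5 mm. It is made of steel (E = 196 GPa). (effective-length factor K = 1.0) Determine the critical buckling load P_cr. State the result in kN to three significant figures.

Weak-axis I_min = (h_o·b_o³ − h_i·b_i³)/12 with b_o = 79.6, b_i = 68.50 mm (shorter outer/inner sides).
I_min = (102×79.6³ − 90.90×68.50³)/12 = 1.852×10^6 mm⁴
I = 1.852×10^6 mm⁴ = 1.852×10^-6 m⁴
Effective length L_e = K·L = 1 × 2.58 = 2.580 m
P_cr = π²EI / L_e² = π² × 196×10⁹ × 1.852×10^-6 / 2.580² = 5.383×10^5 N

P_cr ≈ 538 kN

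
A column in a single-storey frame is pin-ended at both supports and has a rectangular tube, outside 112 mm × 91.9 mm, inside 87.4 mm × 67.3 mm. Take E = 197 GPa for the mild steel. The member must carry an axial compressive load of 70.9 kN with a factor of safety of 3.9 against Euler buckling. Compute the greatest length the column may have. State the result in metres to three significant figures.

Weak-axis I_min = (h_o·b_o³ − h_i·b_i³)/12 with b_o = 91.9, b_i = 67.30 mm (shorter outer/inner sides).
I_min = (112×91.9³ − 87.40×67.30³)/12 = 5.024×10^6 mm⁴
I = 5.024×10^-6 m⁴
Required critical load P_cr = n·P = 3.9 × 70.9 = 276.5 kN = 2.765×10^5 N
From P_cr = π²EI/(K·L)²:  L = (1/K)·√(π²EI/P_cr) = (1/1)·√(π²×1.97×10^11×5.024×10^-6/2.765×10^5)
L = 5.94 m

L_max ≈ 5.94 m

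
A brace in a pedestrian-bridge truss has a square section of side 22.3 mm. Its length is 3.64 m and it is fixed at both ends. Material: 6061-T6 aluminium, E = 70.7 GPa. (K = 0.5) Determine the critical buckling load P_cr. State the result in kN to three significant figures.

P_cr ≈ 4.34 kN

I = a⁴/12 = 22.3⁴/12 = 2.061×10^4 mm⁴
I = 2.061×10^4 mm⁴ = 2.061×10^-8 m⁴
Effective length L_e = K·L = 0.5 × 3.64 = 1.820 m
P_cr = π²EI / L_e² = π² × 70.7×10⁹ × 2.061×10^-8 / 1.820² = 4.341×10^3 N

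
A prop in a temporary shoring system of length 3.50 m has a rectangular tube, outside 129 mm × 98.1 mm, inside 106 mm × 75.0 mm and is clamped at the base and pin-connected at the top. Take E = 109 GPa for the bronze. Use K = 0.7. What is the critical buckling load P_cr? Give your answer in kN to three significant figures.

Weak-axis I_min = (h_o·b_o³ − h_i·b_i³)/12 with b_o = 98.1, b_i = 75.00 mm (shorter outer/inner sides).
I_min = (129×98.1³ − 106.0×75.00³)/12 = 6.422×10^6 mm⁴
I = 6.422×10^6 mm⁴ = 6.422×10^-6 m⁴
Effective length L_e = K·L = 0.7 × 3.50 = 2.450 m
P_cr = π²EI / L_e² = π² × 109×10⁹ × 6.422×10^-6 / 2.450² = 1.151×10^6 N

P_cr ≈ 1150 kN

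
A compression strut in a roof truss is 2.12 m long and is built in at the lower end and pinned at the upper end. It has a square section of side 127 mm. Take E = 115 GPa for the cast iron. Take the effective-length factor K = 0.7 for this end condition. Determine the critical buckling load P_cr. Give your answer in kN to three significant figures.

P_cr ≈ 11200 kN

I = a⁴/12 = 127⁴/12 = 2.168×10^7 mm⁴
I = 2.168×10^7 mm⁴ = 2.168×10^-5 m⁴
Effective length L_e = K·L = 0.7 × 2.12 = 1.484 m
P_cr = π²EI / L_e² = π² × 115×10⁹ × 2.168×10^-5 / 1.484² = 1.117×10^7 N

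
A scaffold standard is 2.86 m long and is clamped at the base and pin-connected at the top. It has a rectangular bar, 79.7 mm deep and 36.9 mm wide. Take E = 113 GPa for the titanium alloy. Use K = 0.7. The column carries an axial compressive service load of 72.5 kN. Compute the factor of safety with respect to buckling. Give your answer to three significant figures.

Buckling occurs about the weak axis: I_min = h·b³/12 with b = 36.9 mm (the shorter side).
I_min = 79.7×36.9³/12 = 3.337×10^5 mm⁴
I = 3.337×10^5 mm⁴ = 3.337×10^-7 m⁴
Effective length L_e = K·L = 0.7 × 2.86 = 2.002 m
P_cr = π²EI / L_e² = π² × 113×10⁹ × 3.337×10^-7 / 2.002² = 9.286×10^4 N
Factor of safety n = P_cr / P = 92.855 / 72.5 = 1.28

n ≈ 1.28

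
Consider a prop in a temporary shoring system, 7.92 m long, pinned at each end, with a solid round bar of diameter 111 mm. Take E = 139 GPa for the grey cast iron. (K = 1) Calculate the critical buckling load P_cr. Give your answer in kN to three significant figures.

P_cr ≈ 163 kN

I = πd⁴/64 = π×111⁴/64 = 7.452×10^6 mm⁴
I = 7.452×10^6 mm⁴ = 7.452×10^-6 m⁴
Effective length L_e = K·L = 1 × 7.92 = 7.920 m
P_cr = π²EI / L_e² = π² × 139×10⁹ × 7.452×10^-6 / 7.920² = 1.630×10^5 N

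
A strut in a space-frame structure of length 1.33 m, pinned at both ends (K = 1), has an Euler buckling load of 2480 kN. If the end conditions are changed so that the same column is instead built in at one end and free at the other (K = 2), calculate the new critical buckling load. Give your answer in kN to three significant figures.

P_cr ≈ 620 kN

P_cr ∝ 1/K², so P_cr,new = P_cr,old × (K_old/K_new)² = 2480 × (1/2)²
= 2480 × 0.2500 = 620 kN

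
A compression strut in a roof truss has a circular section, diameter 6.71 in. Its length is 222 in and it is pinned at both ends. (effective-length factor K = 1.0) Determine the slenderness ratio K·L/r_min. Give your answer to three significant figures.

For a solid circle r = d/4 = 6.71/4 = 1.678 in
L_e = K·L = 1 × 222 = 222.0 in
λ = L_e / r_min = 222.00 / 1.678 = 132

λ ≈ 132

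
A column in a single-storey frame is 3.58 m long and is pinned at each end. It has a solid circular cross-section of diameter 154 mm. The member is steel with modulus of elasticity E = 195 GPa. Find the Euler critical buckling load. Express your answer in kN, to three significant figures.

P_cr ≈ 4150 kN

I = πd⁴/64 = π×154⁴/64 = 2.761×10^7 mm⁴
I = 2.761×10^7 mm⁴ = 2.761×10^-5 m⁴
Effective length L_e = K·L = 1 × 3.58 = 3.580 m
P_cr = π²EI / L_e² = π² × 195×10⁹ × 2.761×10^-5 / 3.580² = 4.146×10^6 N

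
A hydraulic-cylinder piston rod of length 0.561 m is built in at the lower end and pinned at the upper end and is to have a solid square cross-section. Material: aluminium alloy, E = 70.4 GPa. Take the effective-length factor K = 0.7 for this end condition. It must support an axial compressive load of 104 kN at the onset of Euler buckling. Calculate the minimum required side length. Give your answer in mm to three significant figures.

L_e = K·L = 0.7 × 0.561 = 0.3927 m
Required I = P_cr·L_e²/(π²E) = 1.040×10^5 × 0.3927² / (π² × 7.04×10^10) = 2.308×10^-8 m⁴
I_req = 2.308×10^4 mm⁴
Solid square: I = a⁴/12  ⇒  a = (12I)^(1/4) = (12×2.308×10^4)^(1/4) = 22.9 mm

a ≈ 22.9 mm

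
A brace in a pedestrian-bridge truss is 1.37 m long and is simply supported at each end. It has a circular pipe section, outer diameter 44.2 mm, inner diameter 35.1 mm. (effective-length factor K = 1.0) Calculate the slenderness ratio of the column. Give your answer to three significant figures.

d_o = 44.2 mm, d_i = 35.1 mm
I = π(d_o⁴ − d_i⁴)/64 = π(44.2⁴ − 35.10⁴)/64 = 1.128×10^5 mm⁴
A = 566.8 mm²;  r_min = √(I/A) = √(1.128×10^5/566.8) = 14.11 mm
L_e = K·L = 1 × 1.37 m = 1.370 m = 1370.0 mm
λ = L_e / r_min = 1370.0 / 14.11 = 97.1

λ ≈ 97.1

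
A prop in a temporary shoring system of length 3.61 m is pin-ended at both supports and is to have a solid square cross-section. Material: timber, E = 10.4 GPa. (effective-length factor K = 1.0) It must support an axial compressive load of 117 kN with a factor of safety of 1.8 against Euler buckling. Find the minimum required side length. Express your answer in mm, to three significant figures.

a ≈ 134 mm

Required P_cr = n·P = 1.8 × 117 = 210.6 kN
L_e = K·L = 1 × 3.61 = 3.610 m
Required I = P_cr·L_e²/(π²E) = 2.106×10^5 × 3.610² / (π² × 1.04×10^10) = 2.674×10^-5 m⁴
I_req = 2.674×10^7 mm⁴
Solid square: I = a⁴/12  ⇒  a = (12I)^(1/4) = (12×2.674×10^7)^(1/4) = 134 mm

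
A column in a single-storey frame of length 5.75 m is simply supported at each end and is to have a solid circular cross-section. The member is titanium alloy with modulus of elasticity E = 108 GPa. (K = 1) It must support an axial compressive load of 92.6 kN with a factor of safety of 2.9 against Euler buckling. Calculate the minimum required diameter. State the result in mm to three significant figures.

Required P_cr = n·P = 2.9 × 92.6 = 268.5 kN
L_e = K·L = 1 × 5.75 = 5.750 m
Required I = P_cr·L_e²/(π²E) = 2.685×10^5 × 5.750² / (π² × 1.08×10^11) = 8.330×10^-6 m⁴
I_req = 8.330×10^6 mm⁴
Solid circle: I = πd⁴/64  ⇒  d = (64I/π)^(1/4) = (64×8.330×10^6/π)^(1/4) = 114 mm

d ≈ 114 mm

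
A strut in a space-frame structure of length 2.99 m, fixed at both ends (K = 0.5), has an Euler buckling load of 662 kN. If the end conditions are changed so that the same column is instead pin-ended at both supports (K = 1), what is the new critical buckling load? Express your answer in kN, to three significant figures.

P_cr ∝ 1/K², so P_cr,new = P_cr,old × (K_old/K_new)² = 662 × (0.5/1)²
= 662 × 0.2500 = 166 kN

P_cr ≈ 166 kN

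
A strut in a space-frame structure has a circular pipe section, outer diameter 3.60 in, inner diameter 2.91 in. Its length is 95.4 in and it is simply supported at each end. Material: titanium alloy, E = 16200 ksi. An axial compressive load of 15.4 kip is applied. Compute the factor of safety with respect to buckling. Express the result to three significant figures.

d_o = 3.60 in, d_i = 2.91 in
I = π(d_o⁴ − d_i⁴)/64 = π(3.60⁴ − 2.910⁴)/64 = 4.725 in⁴
Effective length L_e = K·L = 1 × 95.4 = 95.40 in
P_cr = π²EI / L_e² = π² × 16200×10³ × 4.725 / 95.40² = 8.300×10^4 lb
Factor of safety n = P_cr / P = 83.005 / 15.4 = 5.39

n ≈ 5.39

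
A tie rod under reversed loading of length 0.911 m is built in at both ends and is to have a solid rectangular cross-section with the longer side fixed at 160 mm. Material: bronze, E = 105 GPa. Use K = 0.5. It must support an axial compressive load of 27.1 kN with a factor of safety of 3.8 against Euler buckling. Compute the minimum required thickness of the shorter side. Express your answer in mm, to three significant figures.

b ≈ 11.6 mm

Required P_cr = n·P = 3.8 × 27.1 = 103.0 kN
L_e = K·L = 0.5 × 0.911 = 0.4555 m
Required I = P_cr·L_e²/(π²E) = 1.030×10^5 × 0.4555² / (π² × 1.05×10^11) = 2.062×10^-8 m⁴
I_req = 2.062×10^4 mm⁴
Rectangle, weak axis: I_min = h·b³/12 with h = 160 mm fixed  ⇒  b = (12I/h)^(1/3) = 11.6 mm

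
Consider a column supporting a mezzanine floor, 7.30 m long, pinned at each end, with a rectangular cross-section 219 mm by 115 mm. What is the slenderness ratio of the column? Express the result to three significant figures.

λ ≈ 220

Buckling occurs about the weak axis: I_min = h·b³/12 with b = 115 mm (the shorter side).
I_min = 219×115³/12 = 2.776×10^7 mm⁴
A = 2.518×10^4 mm²;  r_min = √(I/A) = √(2.776×10^7/2.518×10^4) = 33.20 mm
L_e = K·L = 1 × 7.30 m = 7.300 m = 7300.0 mm
λ = L_e / r_min = 7300.0 / 33.20 = 220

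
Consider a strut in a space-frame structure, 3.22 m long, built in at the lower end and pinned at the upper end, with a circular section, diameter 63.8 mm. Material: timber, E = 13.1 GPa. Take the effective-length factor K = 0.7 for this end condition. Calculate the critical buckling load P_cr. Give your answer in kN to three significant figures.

P_cr ≈ 20.7 kN

I = πd⁴/64 = π×63.8⁴/64 = 8.133×10^5 mm⁴
I = 8.133×10^5 mm⁴ = 8.133×10^-7 m⁴
Effective length L_e = K·L = 0.7 × 3.22 = 2.254 m
P_cr = π²EI / L_e² = π² × 13.1×10⁹ × 8.133×10^-7 / 2.254² = 2.070×10^4 N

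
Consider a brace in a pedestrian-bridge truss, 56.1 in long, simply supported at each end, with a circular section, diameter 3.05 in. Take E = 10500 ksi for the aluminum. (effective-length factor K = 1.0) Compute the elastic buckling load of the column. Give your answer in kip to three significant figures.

I = πd⁴/64 = π×3.05⁴/64 = 4.248 in⁴
Effective length L_e = K·L = 1 × 56.1 = 56.10 in
P_cr = π²EI / L_e² = π² × 10500×10³ × 4.248 / 56.10² = 1.399×10^5 lb

P_cr ≈ 140 kip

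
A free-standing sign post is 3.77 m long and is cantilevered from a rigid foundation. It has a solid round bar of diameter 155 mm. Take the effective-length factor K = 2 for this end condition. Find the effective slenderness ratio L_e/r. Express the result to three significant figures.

λ ≈ 195

I = πd⁴/64 = π×155⁴/64 = 2.833×10^7 mm⁴
A = 1.887×10^4 mm²;  r_min = √(I/A) = √(2.833×10^7/1.887×10^4) = 38.75 mm
L_e = K·L = 2 × 3.77 m = 7.540 m = 7540.0 mm
λ = L_e / r_min = 7540.0 / 38.75 = 195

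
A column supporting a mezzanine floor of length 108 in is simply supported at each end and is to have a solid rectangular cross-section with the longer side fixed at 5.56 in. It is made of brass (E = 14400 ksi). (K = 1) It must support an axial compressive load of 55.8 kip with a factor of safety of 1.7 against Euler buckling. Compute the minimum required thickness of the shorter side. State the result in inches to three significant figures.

Required P_cr = n·P = 1.7 × 55.8 = 94.86 kip
L_e = K·L = 1 × 108 = 108.0 in
Required I = P_cr·L_e²/(π²E) = 9.486×10^4 × 108.0² / (π² × 1.44×10^7) = 7.785 in⁴
Rectangle, weak axis: I_min = h·b³/12 with h = 5.56 in fixed  ⇒  b = (12I/h)^(1/3) = 2.56 in

b ≈ 2.56 in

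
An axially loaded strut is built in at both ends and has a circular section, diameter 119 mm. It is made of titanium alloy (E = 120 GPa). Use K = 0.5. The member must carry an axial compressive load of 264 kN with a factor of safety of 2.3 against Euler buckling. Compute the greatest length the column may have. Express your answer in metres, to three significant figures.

L_max ≈ 8.76 m

I = πd⁴/64 = π×119⁴/64 = 9.844×10^6 mm⁴
I = 9.844×10^-6 m⁴
Required critical load P_cr = n·P = 2.3 × 264 = 607.2 kN = 6.072×10^5 N
From P_cr = π²EI/(K·L)²:  L = (1/K)·√(π²EI/P_cr) = (1/0.5)·√(π²×1.20×10^11×9.844×10^-6/6.072×10^5)
L = 8.76 m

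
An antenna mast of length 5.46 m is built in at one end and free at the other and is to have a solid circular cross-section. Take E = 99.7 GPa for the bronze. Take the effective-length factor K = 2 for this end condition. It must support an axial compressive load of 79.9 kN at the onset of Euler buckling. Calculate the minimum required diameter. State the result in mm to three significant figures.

d ≈ 119 mm

L_e = K·L = 2 × 5.46 = 10.92 m
Required I = P_cr·L_e²/(π²E) = 7.990×10^4 × 10.92² / (π² × 9.97×10^10) = 9.683×10^-6 m⁴
I_req = 9.683×10^6 mm⁴
Solid circle: I = πd⁴/64  ⇒  d = (64I/π)^(1/4) = (64×9.683×10^6/π)^(1/4) = 119 mm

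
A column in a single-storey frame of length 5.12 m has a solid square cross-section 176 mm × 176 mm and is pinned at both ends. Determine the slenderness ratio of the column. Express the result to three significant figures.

For a square r = a/√12 = 176/√12 = 50.81 mm
L_e = K·L = 1 × 5.12 m = 5.120 m = 5120.0 mm
λ = L_e / r_min = 5120.0 / 50.81 = 101

λ ≈ 101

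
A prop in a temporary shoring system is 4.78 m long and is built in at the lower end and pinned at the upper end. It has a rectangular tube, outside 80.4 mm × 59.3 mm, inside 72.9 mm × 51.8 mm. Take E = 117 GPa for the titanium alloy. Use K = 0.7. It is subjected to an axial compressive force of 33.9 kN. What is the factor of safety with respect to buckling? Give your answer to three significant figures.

Weak-axis I_min = (h_o·b_o³ − h_i·b_i³)/12 with b_o = 59.3, b_i = 51.80 mm (shorter outer/inner sides).
I_min = (80.4×59.3³ − 72.90×51.80³)/12 = 5.528×10^5 mm⁴
I = 5.528×10^5 mm⁴ = 5.528×10^-7 m⁴
Effective length L_e = K·L = 0.7 × 4.78 = 3.346 m
P_cr = π²EI / L_e² = π² × 117×10⁹ × 5.528×10^-7 / 3.346² = 5.701×10^4 N
Factor of safety n = P_cr / P = 57.013 / 33.9 = 1.68

n ≈ 1.68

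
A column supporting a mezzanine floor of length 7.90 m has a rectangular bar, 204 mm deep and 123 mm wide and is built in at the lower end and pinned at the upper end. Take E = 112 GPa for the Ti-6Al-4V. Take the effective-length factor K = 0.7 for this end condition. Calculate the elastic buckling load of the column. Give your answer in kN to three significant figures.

Buckling occurs about the weak axis: I_min = h·b³/12 with b = 123 mm (the shorter side).
I_min = 204×123³/12 = 3.163×10^7 mm⁴
I = 3.163×10^7 mm⁴ = 3.163×10^-5 m⁴
Effective length L_e = K·L = 0.7 × 7.90 = 5.530 m
P_cr = π²EI / L_e² = π² × 112×10⁹ × 3.163×10^-5 / 5.530² = 1.143×10^6 N

P_cr ≈ 1140 kN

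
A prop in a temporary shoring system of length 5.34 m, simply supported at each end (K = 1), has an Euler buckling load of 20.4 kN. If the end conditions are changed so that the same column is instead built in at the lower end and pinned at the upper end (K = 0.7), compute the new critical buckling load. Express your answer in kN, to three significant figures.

P_cr ≈ 41.6 kN

P_cr ∝ 1/K², so P_cr,new = P_cr,old × (K_old/K_new)² = 20.4 × (1/0.7)²
= 20.4 × 2.041 = 41.6 kN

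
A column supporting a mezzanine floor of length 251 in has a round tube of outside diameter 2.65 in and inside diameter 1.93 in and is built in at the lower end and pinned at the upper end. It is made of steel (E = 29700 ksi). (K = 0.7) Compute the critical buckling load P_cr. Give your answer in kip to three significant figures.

P_cr ≈ 16.5 kip

d_o = 2.65 in, d_i = 1.93 in
I = π(d_o⁴ − d_i⁴)/64 = π(2.65⁴ − 1.930⁴)/64 = 1.740 in⁴
Effective length L_e = K·L = 0.7 × 251 = 175.7 in
P_cr = π²EI / L_e² = π² × 29700×10³ × 1.740 / 175.7² = 1.652×10^4 lb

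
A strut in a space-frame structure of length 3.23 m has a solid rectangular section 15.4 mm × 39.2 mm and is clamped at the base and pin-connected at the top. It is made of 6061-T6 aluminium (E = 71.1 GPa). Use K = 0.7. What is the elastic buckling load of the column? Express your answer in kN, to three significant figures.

Buckling occurs about the weak axis: I_min = h·b³/12 with b = 15.4 mm (the shorter side).
I_min = 39.2×15.4³/12 = 1.193×10^4 mm⁴
I = 1.193×10^4 mm⁴ = 1.193×10^-8 m⁴
Effective length L_e = K·L = 0.7 × 3.23 = 2.261 m
P_cr = π²EI / L_e² = π² × 71.1×10⁹ × 1.193×10^-8 / 2.261² = 1.638×10^3 N

P_cr ≈ 1.64 kN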